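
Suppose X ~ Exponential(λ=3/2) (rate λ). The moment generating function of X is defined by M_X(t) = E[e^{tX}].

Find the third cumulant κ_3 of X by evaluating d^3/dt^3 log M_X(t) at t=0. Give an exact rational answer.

M_X(t) = 3/(2*(3/2 - t))
K_X(t) = log M_X(t) = -log(3/2 - t) - log(2) + log(3)
D^3[K](t) = -16/(8*t^3 - 36*t^2 + 54*t - 27)

κ_3 = D^3[K](0) = 16/27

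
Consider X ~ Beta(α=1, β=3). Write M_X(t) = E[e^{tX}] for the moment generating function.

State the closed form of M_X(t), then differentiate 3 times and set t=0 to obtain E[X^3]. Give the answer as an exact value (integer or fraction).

M_X(t) = ₁F₁(1; 4; t)
D^3[M](t) = ₁F₁(4; 7; t)/20

E[X^3] = D^3[M](0) = 1/20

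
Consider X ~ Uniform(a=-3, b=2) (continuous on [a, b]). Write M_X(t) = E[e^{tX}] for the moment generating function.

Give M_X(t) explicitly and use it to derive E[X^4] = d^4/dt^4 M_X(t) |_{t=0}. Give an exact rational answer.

M_X(t) = (e^(2*t) - e^(-3*t))/(5*t)
D^4[M](t) = (16*t^4*e^(5*t) - 81*t^4 - 32*t^3*e^(5*t) - 108*t^3 + 48*t^2*e^(5*t) - 108*t^2 - 48*t*e^(5*t) - 72*t + 24*e^(5*t) - 24)*e^(-3*t)/(5*t^5)

E[X^4] = D^4[M](0) = 11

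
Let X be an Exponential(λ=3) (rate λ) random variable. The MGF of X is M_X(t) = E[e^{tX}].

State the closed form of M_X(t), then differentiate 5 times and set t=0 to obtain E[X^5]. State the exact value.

E[X^5] = d^5M/dt^5 |_{t=0} = 40/81

M_X(t) = 3/(3 - t)
dM/dt = 3/(t^2 - 6*t + 9)
d^2M/dt^2 = -6/(t^3 - 9*t^2 + 27*t - 27)
d^3M/dt^3 = 18/(t^4 - 12*t^3 + 54*t^2 - 108*t + 81)
d^4M/dt^4 = -72/(t^5 - 15*t^4 + 90*t^3 - 270*t^2 + 405*t - 243)
d^5M/dt^5 = 360/(t^6 - 18*t^5 + 135*t^4 - 540*t^3 + 1215*t^2 - 1458*t + 729)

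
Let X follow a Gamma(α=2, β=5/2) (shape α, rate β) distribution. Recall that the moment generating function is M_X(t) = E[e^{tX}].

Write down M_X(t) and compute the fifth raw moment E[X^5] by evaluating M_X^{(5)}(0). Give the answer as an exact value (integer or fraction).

M_X(t) = 25/(4*(5/2 - t)^2)
D^5[M](t) = -576000/(128*t^7 - 2240*t^6 + 16800*t^5 - 70000*t^4 + 175000*t^3 - 262500*t^2 + 218750*t - 78125)

E[X^5] = D^5[M](0) = 4608/625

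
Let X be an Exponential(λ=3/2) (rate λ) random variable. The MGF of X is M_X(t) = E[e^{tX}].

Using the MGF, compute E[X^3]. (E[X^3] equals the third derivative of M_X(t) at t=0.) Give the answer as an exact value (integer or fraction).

E[X^3] = M^(3)(0) = 16/9

M_X(t) = 3/(2*(3/2 - t))
M^(3)(t) = 144/(16*t^4 - 96*t^3 + 216*t^2 - 216*t + 81)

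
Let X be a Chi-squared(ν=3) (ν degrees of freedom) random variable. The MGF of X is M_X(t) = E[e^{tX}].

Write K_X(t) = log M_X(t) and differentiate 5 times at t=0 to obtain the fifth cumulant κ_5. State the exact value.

κ_5 = D^5[K](0) = 1152

M_X(t) = (1 - 2*t)^(-3/2)
K_X(t) = log M_X(t) = -3*log(1 - 2*t)/2
D^5[K](t) = -1152/(32*t^5 - 80*t^4 + 80*t^3 - 40*t^2 + 10*t - 1)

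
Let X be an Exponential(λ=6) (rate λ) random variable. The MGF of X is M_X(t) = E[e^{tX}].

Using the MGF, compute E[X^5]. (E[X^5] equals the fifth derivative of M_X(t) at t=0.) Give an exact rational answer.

M_X(t) = 6/(6 - t)
M′(t) = 6/(t^2 - 12*t + 36)
M′′(t) = -12/(t^3 - 18*t^2 + 108*t - 216)
M′′′(t) = 36/(t^4 - 24*t^3 + 216*t^2 - 864*t + 1296)
M′′′′(t) = -144/(t^5 - 30*t^4 + 360*t^3 - 2160*t^2 + 6480*t - 7776)
M′′′′′(t) = 720/(t^6 - 36*t^5 + 540*t^4 - 4320*t^3 + 19440*t^2 - 46656*t + 46656)

E[X^5] = M′′′′′(0) = 5/324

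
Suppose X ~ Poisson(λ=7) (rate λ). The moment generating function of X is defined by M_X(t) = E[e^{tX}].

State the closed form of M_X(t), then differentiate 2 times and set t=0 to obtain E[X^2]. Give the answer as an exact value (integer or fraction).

E[X^2] = M^(2)(0) = 56

M_X(t) = e^(7*e^(t) - 7)
M^(2)(t) = (49*e^(2*t)*e^(7*e^(t)) + 7*e^(t)*e^(7*e^(t)))*e^(-7)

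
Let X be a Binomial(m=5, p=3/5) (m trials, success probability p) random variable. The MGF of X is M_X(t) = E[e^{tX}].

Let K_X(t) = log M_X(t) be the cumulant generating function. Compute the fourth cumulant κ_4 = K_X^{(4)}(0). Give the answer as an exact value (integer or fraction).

M_X(t) = (3*e^(t)/5 + 2/5)^5
K_X(t) = log M_X(t) = 5*log(3*e^(t)/5 + 2/5)
dK/dt = 15*e^(t)/(3*e^(t) + 2)
d^2K/dt^2 = 30*e^(t)/(9*e^(2*t) + 12*e^(t) + 4)
d^3K/dt^3 = (-90*e^(2*t) + 60*e^(t))/(27*e^(3*t) + 54*e^(2*t) + 36*e^(t) + 8)
d^4K/dt^4 = (270*e^(3*t) - 720*e^(2*t) + 120*e^(t))/(81*e^(4*t) + 216*e^(3*t) + 216*e^(2*t) + 96*e^(t) + 16)

κ_4 = d^4K/dt^4 |_{t=0} = -66/125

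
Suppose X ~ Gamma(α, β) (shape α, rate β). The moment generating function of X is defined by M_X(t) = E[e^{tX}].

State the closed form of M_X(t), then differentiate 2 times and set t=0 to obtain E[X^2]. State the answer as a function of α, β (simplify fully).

M_X(t) = (β/(β - t))^α
D^2[M](t) = (α^2*β^α*(1/(β - t))^α + α*β^α*(1/(β - t))^α)/(β^2 - 2*β*t + t^2)

E[X^2] = D^2[M](0) = α*(α + 1)/β^2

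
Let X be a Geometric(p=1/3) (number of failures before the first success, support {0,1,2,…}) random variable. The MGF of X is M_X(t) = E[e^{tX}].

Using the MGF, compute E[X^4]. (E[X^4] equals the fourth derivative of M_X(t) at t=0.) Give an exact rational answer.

E[X^4] = D^4[M](0) = 730

M_X(t) = 1/(3*(1 - 2*e^(t)/3))
D^4[M](t) = (-16*e^(4*t) - 264*e^(3*t) - 396*e^(2*t) - 54*e^(t))/(32*e^(5*t) - 240*e^(4*t) + 720*e^(3*t) - 1080*e^(2*t) + 810*e^(t) - 243)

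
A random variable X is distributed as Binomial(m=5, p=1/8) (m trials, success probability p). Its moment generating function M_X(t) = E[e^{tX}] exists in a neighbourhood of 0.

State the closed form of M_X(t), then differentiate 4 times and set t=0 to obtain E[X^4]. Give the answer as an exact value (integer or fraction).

E[X^4] = D^4[M](0) = 1815/512

M_X(t) = (e^(t)/8 + 7/8)^5
D^4[M](t) = 625*e^(5*t)/32768 + 35*e^(4*t)/128 + 19845*e^(3*t)/16384 + 1715*e^(2*t)/1024 + 12005*e^(t)/32768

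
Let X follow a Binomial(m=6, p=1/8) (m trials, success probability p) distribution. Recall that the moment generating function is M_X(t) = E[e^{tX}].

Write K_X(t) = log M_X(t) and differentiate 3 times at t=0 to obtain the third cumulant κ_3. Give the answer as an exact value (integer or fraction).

κ_3 = D^3[K](0) = 63/128

M_X(t) = (e^(t)/8 + 7/8)^6
K_X(t) = log M_X(t) = 6*log(e^(t)/8 + 7/8)
D^3[K](t) = (-42*e^(2*t) + 294*e^(t))/(e^(3*t) + 21*e^(2*t) + 147*e^(t) + 343)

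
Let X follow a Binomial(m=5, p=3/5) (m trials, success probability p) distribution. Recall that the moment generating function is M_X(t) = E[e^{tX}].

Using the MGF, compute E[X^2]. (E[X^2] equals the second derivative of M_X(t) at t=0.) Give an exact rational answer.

M_X(t) = (3*e^(t)/5 + 2/5)^5
M′(t) = 243*e^(5*t)/625 + 648*e^(4*t)/625 + 648*e^(3*t)/625 + 288*e^(2*t)/625 + 48*e^(t)/625
M′′(t) = 243*e^(5*t)/125 + 2592*e^(4*t)/625 + 1944*e^(3*t)/625 + 576*e^(2*t)/625 + 48*e^(t)/625

E[X^2] = M′′(0) = 51/5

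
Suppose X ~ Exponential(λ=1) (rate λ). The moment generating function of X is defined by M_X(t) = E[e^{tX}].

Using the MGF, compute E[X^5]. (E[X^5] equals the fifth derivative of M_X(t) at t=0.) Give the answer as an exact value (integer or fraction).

M_X(t) = 1/(1 - t)
D^5[M](t) = 120/(t^6 - 6*t^5 + 15*t^4 - 20*t^3 + 15*t^2 - 6*t + 1)

E[X^5] = D^5[M](0) = 120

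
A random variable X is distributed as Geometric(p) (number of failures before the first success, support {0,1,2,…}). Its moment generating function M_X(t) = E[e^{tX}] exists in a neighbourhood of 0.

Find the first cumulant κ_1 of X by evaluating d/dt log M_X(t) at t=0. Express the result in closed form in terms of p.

κ_1 = K^(1)(0) = (1 - p)/p

M_X(t) = p/(-(1 - p)*e^(t) + 1)
K_X(t) = log M_X(t) = log(p) - log(-(1 - p)*e^(t) + 1)
K^(1)(t) = (-p*e^(t) + e^(t))/(p*e^(t) - e^(t) + 1)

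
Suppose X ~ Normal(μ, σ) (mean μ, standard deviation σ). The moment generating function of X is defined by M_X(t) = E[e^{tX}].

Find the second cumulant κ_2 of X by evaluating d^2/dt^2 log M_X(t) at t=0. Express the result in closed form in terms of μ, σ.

κ_2 = D^2[K](0) = σ^2

M_X(t) = e^(μ*t + σ^2*t^2/2)
K_X(t) = log M_X(t) = μ*t + σ^2*t^2/2
D^2[K](t) = σ^2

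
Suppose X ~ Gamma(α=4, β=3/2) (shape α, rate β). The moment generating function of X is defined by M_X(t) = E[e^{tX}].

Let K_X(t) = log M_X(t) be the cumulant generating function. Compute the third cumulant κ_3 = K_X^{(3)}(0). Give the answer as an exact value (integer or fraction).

M_X(t) = 81/(16*(3/2 - t)^4)
K_X(t) = log M_X(t) = -4*log(3/2 - t) - 4*log(2) + 4*log(3)
K′(t) = -8/(2*t - 3)
K′′(t) = 16/(4*t^2 - 12*t + 9)
K′′′(t) = -64/(8*t^3 - 36*t^2 + 54*t - 27)

κ_3 = K′′′(0) = 64/27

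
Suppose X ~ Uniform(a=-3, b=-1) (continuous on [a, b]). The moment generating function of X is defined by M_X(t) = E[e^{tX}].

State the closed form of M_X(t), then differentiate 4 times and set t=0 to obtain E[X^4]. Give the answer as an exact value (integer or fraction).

E[X^4] = D^4[M](0) = 121/5

M_X(t) = (e^(-t) - e^(-3*t))/(2*t)
D^4[M](t) = (t^4*e^(2*t) - 81*t^4 + 4*t^3*e^(2*t) - 108*t^3 + 12*t^2*e^(2*t) - 108*t^2 + 24*t*e^(2*t) - 72*t + 24*e^(2*t) - 24)*e^(-3*t)/(2*t^5)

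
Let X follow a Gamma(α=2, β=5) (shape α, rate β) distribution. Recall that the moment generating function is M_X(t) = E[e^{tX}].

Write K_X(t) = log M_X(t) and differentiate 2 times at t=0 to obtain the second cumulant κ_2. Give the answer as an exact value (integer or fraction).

κ_2 = K^(2)(0) = 2/25

M_X(t) = 25/(5 - t)^2
K_X(t) = log M_X(t) = -2*log(5 - t) + 2*log(5)
K^(2)(t) = 2/(t^2 - 10*t + 25)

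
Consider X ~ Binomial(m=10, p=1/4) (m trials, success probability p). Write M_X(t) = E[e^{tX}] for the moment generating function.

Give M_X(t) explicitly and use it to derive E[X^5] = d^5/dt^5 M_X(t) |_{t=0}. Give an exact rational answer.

E[X^5] = M′′′′′(0) = 19025/32

M_X(t) = (e^(t)/4 + 3/4)^10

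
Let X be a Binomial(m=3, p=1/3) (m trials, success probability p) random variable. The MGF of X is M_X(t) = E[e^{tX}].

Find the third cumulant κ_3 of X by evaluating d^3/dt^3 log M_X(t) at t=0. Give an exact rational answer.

κ_3 = K^(3)(0) = 2/9

M_X(t) = (e^(t)/3 + 2/3)^3
K_X(t) = log M_X(t) = 3*log(e^(t)/3 + 2/3)
K^(3)(t) = (-6*e^(2*t) + 12*e^(t))/(e^(3*t) + 6*e^(2*t) + 12*e^(t) + 8)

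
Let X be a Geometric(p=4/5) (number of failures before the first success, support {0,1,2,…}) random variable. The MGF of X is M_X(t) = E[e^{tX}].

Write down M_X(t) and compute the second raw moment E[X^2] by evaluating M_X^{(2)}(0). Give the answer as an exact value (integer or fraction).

M_X(t) = 4/(5*(1 - e^(t)/5))
dM/dt = 4*e^(t)/(e^(2*t) - 10*e^(t) + 25)
d^2M/dt^2 = (-4*e^(2*t) - 20*e^(t))/(e^(3*t) - 15*e^(2*t) + 75*e^(t) - 125)

E[X^2] = d^2M/dt^2 |_{t=0} = 3/8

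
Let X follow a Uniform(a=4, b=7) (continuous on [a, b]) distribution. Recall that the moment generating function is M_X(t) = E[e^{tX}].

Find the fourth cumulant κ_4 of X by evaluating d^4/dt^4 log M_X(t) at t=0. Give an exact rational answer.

κ_4 = K′′′′(0) = -27/40

M_X(t) = (e^(7*t) - e^(4*t))/(3*t)
K_X(t) = log M_X(t) = -log(t) + log(e^(7*t) - e^(4*t)) - log(3)
K′(t) = (7*t*e^(3*t) - 4*t - e^(3*t) + 1)/(t*e^(3*t) - t)
K′′(t) = (-9*t^2*e^(3*t) + e^(6*t) - 2*e^(3*t) + 1)/(t^2*e^(6*t) - 2*t^2*e^(3*t) + t^2)
K′′′(t) = (27*t^3*e^(6*t) + 27*t^3*e^(3*t) - 2*e^(9*t) + 6*e^(6*t) - 6*e^(3*t) + 2)/(t^3*e^(9*t) - 3*t^3*e^(6*t) + 3*t^3*e^(3*t) - t^3)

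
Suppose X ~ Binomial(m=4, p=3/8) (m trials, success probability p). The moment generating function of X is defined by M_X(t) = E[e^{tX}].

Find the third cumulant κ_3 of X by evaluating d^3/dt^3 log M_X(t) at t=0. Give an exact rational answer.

κ_3 = K^(3)(0) = 15/64

M_X(t) = (3*e^(t)/8 + 5/8)^4
K_X(t) = log M_X(t) = 4*log(3*e^(t)/8 + 5/8)
K^(3)(t) = (-180*e^(2*t) + 300*e^(t))/(27*e^(3*t) + 135*e^(2*t) + 225*e^(t) + 125)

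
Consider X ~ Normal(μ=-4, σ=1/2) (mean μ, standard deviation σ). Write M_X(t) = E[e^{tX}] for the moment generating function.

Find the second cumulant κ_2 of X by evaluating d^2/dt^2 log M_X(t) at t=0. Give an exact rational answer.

M_X(t) = e^(t^2/8 - 4*t)
K_X(t) = log M_X(t) = t^2/8 - 4*t
D^2[K](t) = 1/4

κ_2 = D^2[K](0) = 1/4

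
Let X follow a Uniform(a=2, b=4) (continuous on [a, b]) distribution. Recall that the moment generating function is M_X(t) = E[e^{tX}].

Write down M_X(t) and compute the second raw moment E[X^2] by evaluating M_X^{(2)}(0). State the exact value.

E[X^2] = D^2[M](0) = 28/3

M_X(t) = (e^(4*t) - e^(2*t))/(2*t)
D^2[M](t) = (8*t^2*e^(4*t) - 2*t^2*e^(2*t) - 4*t*e^(4*t) + 2*t*e^(2*t) + e^(4*t) - e^(2*t))/t^3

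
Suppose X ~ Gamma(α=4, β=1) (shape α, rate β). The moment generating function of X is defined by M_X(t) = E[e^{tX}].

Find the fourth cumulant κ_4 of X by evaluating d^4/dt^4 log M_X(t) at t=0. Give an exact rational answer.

M_X(t) = (1 - t)^(-4)
K_X(t) = log M_X(t) = -4*log(1 - t)
dK/dt = -4/(t - 1)
d^2K/dt^2 = 4/(t^2 - 2*t + 1)
d^3K/dt^3 = -8/(t^3 - 3*t^2 + 3*t - 1)
d^4K/dt^4 = 24/(t^4 - 4*t^3 + 6*t^2 - 4*t + 1)

κ_4 = d^4K/dt^4 |_{t=0} = 24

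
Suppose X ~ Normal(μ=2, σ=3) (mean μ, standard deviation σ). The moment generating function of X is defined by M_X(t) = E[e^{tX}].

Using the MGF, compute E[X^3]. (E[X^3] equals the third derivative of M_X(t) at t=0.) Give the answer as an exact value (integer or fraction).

M_X(t) = e^(9*t^2/2 + 2*t)
M^(3)(t) = 729*t^3*e^(2*t)*e^(9*t^2/2) + 486*t^2*e^(2*t)*e^(9*t^2/2) + 351*t*e^(2*t)*e^(9*t^2/2) + 62*e^(2*t)*e^(9*t^2/2)

E[X^3] = M^(3)(0) = 62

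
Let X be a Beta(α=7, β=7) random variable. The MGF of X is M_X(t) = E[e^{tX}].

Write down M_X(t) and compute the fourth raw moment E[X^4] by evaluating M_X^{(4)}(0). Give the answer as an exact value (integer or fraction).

E[X^4] = D^4[M](0) = 3/34

M_X(t) = ₁F₁(7; 14; t)
D^4[M](t) = 3*₁F₁(11; 18; t)/34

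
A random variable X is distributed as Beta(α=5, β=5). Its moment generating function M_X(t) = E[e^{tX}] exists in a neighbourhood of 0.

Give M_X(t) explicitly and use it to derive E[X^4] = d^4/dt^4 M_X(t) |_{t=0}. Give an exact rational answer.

M_X(t) = ₁F₁(5; 10; t)
M′(t) = ₁F₁(6; 11; t)/2
M′′(t) = 3*₁F₁(7; 12; t)/11
M′′′(t) = 7*₁F₁(8; 13; t)/44
M′′′′(t) = 14*₁F₁(9; 14; t)/143

E[X^4] = M′′′′(0) = 14/143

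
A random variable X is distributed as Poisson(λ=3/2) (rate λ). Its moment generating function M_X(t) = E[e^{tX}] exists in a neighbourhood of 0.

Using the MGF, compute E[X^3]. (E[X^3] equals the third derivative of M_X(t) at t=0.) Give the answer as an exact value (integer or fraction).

M_X(t) = e^(3*e^(t)/2 - 3/2)
M^(3)(t) = (27*e^(3*t)*e^(3*e^(t)/2) + 54*e^(2*t)*e^(3*e^(t)/2) + 12*e^(t)*e^(3*e^(t)/2))*e^(-3/2)/8

E[X^3] = M^(3)(0) = 93/8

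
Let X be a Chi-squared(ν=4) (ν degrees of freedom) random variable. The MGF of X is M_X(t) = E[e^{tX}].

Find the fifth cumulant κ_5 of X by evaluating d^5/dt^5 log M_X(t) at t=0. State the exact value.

M_X(t) = (1 - 2*t)^(-2)
K_X(t) = log M_X(t) = -2*log(1 - 2*t)
K′(t) = -4/(2*t - 1)
K′′(t) = 8/(4*t^2 - 4*t + 1)
K′′′(t) = -32/(8*t^3 - 12*t^2 + 6*t - 1)
K′′′′(t) = 192/(16*t^4 - 32*t^3 + 24*t^2 - 8*t + 1)
K′′′′′(t) = -1536/(32*t^5 - 80*t^4 + 80*t^3 - 40*t^2 + 10*t - 1)

κ_5 = K′′′′′(0) = 1536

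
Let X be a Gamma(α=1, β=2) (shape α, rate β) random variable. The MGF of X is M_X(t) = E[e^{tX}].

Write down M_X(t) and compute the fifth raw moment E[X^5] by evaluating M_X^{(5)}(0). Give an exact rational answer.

M_X(t) = 2/(2 - t)
M′(t) = 2/(t^2 - 4*t + 4)
M′′(t) = -4/(t^3 - 6*t^2 + 12*t - 8)
M′′′(t) = 12/(t^4 - 8*t^3 + 24*t^2 - 32*t + 16)
M′′′′(t) = -48/(t^5 - 10*t^4 + 40*t^3 - 80*t^2 + 80*t - 32)
M′′′′′(t) = 240/(t^6 - 12*t^5 + 60*t^4 - 160*t^3 + 240*t^2 - 192*t + 64)

E[X^5] = M′′′′′(0) = 15/4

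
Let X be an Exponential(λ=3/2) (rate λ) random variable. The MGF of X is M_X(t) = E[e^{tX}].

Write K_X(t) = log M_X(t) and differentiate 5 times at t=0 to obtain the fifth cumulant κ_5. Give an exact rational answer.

κ_5 = K′′′′′(0) = 256/81

M_X(t) = 3/(2*(3/2 - t))
K_X(t) = log M_X(t) = -log(3/2 - t) - log(2) + log(3)
K′(t) = -2/(2*t - 3)
K′′(t) = 4/(4*t^2 - 12*t + 9)
K′′′(t) = -16/(8*t^3 - 36*t^2 + 54*t - 27)
K′′′′(t) = 96/(16*t^4 - 96*t^3 + 216*t^2 - 216*t + 81)
K′′′′′(t) = -768/(32*t^5 - 240*t^4 + 720*t^3 - 1080*t^2 + 810*t - 243)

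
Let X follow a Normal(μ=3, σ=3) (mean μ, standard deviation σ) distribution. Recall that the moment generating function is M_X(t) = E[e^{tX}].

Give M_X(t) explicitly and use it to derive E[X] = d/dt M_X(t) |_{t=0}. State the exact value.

M_X(t) = e^(9*t^2/2 + 3*t)
dM/dt = 9*t*e^(3*t)*e^(9*t^2/2) + 3*e^(3*t)*e^(9*t^2/2)

E[X] = dM/dt |_{t=0} = 3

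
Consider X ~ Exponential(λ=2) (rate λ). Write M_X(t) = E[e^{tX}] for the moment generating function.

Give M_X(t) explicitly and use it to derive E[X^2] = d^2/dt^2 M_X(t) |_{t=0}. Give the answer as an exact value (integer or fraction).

E[X^2] = M^(2)(0) = 1/2

M_X(t) = 2/(2 - t)
M^(2)(t) = -4/(t^3 - 6*t^2 + 12*t - 8)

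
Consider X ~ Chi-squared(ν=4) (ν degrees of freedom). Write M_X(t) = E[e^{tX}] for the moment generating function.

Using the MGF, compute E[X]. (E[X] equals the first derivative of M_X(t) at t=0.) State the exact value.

M_X(t) = (1 - 2*t)^(-2)
M^(1)(t) = -4/(8*t^3 - 12*t^2 + 6*t - 1)

E[X] = M^(1)(0) = 4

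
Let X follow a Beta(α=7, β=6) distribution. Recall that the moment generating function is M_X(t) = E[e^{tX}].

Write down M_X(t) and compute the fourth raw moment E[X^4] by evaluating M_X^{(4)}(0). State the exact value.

M_X(t) = ₁F₁(7; 13; t)
dM/dt = 7*₁F₁(8; 14; t)/13
d^2M/dt^2 = 4*₁F₁(9; 15; t)/13
d^3M/dt^3 = 12*₁F₁(10; 16; t)/65
d^4M/dt^4 = 3*₁F₁(11; 17; t)/26

E[X^4] = d^4M/dt^4 |_{t=0} = 3/26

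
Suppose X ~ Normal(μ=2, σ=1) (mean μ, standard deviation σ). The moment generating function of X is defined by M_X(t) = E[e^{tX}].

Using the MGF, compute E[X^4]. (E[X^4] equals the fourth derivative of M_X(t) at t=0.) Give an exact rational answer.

E[X^4] = d^4M/dt^4 |_{t=0} = 43

M_X(t) = e^(t^2/2 + 2*t)
dM/dt = t*e^(2*t)*e^(t^2/2) + 2*e^(2*t)*e^(t^2/2)
d^2M/dt^2 = t^2*e^(2*t)*e^(t^2/2) + 4*t*e^(2*t)*e^(t^2/2) + 5*e^(2*t)*e^(t^2/2)
d^3M/dt^3 = t^3*e^(2*t)*e^(t^2/2) + 6*t^2*e^(2*t)*e^(t^2/2) + 15*t*e^(2*t)*e^(t^2/2) + 14*e^(2*t)*e^(t^2/2)
d^4M/dt^4 = t^4*e^(2*t)*e^(t^2/2) + 8*t^3*e^(2*t)*e^(t^2/2) + 30*t^2*e^(2*t)*e^(t^2/2) + 56*t*e^(2*t)*e^(t^2/2) + 43*e^(2*t)*e^(t^2/2)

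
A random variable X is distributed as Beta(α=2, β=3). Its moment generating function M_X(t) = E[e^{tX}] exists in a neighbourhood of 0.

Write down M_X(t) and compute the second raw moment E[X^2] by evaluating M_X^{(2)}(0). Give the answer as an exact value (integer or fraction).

E[X^2] = d^2M/dt^2 |_{t=0} = 1/5

M_X(t) = ₁F₁(2; 5; t)
dM/dt = 2*₁F₁(3; 6; t)/5
d^2M/dt^2 = ₁F₁(4; 7; t)/5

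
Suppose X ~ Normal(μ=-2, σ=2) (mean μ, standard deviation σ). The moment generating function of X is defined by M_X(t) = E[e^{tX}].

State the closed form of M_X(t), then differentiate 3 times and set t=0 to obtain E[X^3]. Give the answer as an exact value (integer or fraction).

E[X^3] = M^(3)(0) = -32

M_X(t) = e^(2*t^2 - 2*t)
M^(3)(t) = (64*t^3*e^(2*t^2) - 96*t^2*e^(2*t^2) + 96*t*e^(2*t^2) - 32*e^(2*t^2))*e^(-2*t)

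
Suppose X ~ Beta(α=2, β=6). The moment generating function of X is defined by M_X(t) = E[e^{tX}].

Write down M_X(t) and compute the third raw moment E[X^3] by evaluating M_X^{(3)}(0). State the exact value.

M_X(t) = ₁F₁(2; 8; t)
M′(t) = ₁F₁(3; 9; t)/4
M′′(t) = ₁F₁(4; 10; t)/12
M′′′(t) = ₁F₁(5; 11; t)/30

E[X^3] = M′′′(0) = 1/30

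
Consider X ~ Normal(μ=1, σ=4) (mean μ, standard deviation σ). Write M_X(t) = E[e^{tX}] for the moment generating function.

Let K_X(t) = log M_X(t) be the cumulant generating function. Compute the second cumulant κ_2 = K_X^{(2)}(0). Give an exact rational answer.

κ_2 = K′′(0) = 16

M_X(t) = e^(8*t^2 + t)
K_X(t) = log M_X(t) = 8*t^2 + t
K′(t) = 16*t + 1
K′′(t) = 16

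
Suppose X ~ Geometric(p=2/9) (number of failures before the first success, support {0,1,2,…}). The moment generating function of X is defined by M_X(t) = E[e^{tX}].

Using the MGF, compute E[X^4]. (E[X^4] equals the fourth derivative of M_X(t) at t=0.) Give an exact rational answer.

E[X^4] = M^(4)(0) = 5320

M_X(t) = 2/(9*(1 - 7*e^(t)/9))
M^(4)(t) = (-4802*e^(4*t) - 67914*e^(3*t) - 87318*e^(2*t) - 10206*e^(t))/(16807*e^(5*t) - 108045*e^(4*t) + 277830*e^(3*t) - 357210*e^(2*t) + 229635*e^(t) - 59049)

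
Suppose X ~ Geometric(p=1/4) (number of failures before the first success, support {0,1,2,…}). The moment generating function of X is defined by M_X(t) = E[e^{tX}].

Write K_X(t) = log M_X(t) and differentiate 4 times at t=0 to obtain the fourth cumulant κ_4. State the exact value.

M_X(t) = 1/(4*(1 - 3*e^(t)/4))
K_X(t) = log M_X(t) = -log(1 - 3*e^(t)/4) - 2*log(2)
D^4[K](t) = (108*e^(3*t) + 576*e^(2*t) + 192*e^(t))/(81*e^(4*t) - 432*e^(3*t) + 864*e^(2*t) - 768*e^(t) + 256)

κ_4 = D^4[K](0) = 876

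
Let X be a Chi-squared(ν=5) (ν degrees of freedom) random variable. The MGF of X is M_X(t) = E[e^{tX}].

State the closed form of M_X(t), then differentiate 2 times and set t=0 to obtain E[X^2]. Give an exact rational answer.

E[X^2] = M′′(0) = 35

M_X(t) = (1 - 2*t)^(-5/2)
M′(t) = -5/(8*t^3*√(1 - 2*t) - 12*t^2*√(1 - 2*t) + 6*t*√(1 - 2*t) - √(1 - 2*t))
M′′(t) = 35/(16*t^4*√(1 - 2*t) - 32*t^3*√(1 - 2*t) + 24*t^2*√(1 - 2*t) - 8*t*√(1 - 2*t) + √(1 - 2*t))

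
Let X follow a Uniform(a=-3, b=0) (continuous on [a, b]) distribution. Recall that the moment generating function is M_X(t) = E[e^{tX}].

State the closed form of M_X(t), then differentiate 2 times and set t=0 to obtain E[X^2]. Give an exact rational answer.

M_X(t) = (1 - e^(-3*t))/(3*t)
M^(2)(t) = (-9*t^2 - 6*t + 2*e^(3*t) - 2)*e^(-3*t)/(3*t^3)

E[X^2] = M^(2)(0) = 3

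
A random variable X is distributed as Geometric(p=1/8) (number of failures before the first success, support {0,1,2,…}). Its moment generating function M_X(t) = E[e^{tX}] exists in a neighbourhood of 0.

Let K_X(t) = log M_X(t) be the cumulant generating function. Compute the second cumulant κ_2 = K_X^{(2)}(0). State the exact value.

M_X(t) = 1/(8*(1 - 7*e^(t)/8))
K_X(t) = log M_X(t) = -log(1 - 7*e^(t)/8) - 3*log(2)
D^2[K](t) = 56*e^(t)/(49*e^(2*t) - 112*e^(t) + 64)

κ_2 = D^2[K](0) = 56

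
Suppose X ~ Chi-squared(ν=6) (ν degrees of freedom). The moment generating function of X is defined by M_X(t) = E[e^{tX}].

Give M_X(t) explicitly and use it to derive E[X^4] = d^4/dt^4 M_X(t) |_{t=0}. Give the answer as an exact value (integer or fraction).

M_X(t) = (1 - 2*t)^(-3)
M^(4)(t) = -5760/(128*t^7 - 448*t^6 + 672*t^5 - 560*t^4 + 280*t^3 - 84*t^2 + 14*t - 1)

E[X^4] = M^(4)(0) = 5760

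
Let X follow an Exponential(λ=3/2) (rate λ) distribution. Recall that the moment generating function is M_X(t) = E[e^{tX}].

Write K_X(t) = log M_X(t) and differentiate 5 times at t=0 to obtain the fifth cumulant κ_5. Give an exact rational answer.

M_X(t) = 3/(2*(3/2 - t))
K_X(t) = log M_X(t) = -log(3/2 - t) - log(2) + log(3)
dK/dt = -2/(2*t - 3)
d^2K/dt^2 = 4/(4*t^2 - 12*t + 9)
d^3K/dt^3 = -16/(8*t^3 - 36*t^2 + 54*t - 27)
d^4K/dt^4 = 96/(16*t^4 - 96*t^3 + 216*t^2 - 216*t + 81)
d^5K/dt^5 = -768/(32*t^5 - 240*t^4 + 720*t^3 - 1080*t^2 + 810*t - 243)

κ_5 = d^5K/dt^5 |_{t=0} = 256/81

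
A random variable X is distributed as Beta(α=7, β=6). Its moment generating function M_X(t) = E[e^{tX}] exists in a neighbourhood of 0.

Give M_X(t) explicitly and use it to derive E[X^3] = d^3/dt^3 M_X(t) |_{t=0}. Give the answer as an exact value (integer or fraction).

M_X(t) = ₁F₁(7; 13; t)
D^3[M](t) = 12*₁F₁(10; 16; t)/65

E[X^3] = D^3[M](0) = 12/65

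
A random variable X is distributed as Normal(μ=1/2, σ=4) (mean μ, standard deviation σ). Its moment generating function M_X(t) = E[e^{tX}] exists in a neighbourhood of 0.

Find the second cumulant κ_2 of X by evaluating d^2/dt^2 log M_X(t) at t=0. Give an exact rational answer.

κ_2 = D^2[K](0) = 16

M_X(t) = e^(8*t^2 + t/2)
K_X(t) = log M_X(t) = 8*t^2 + t/2
D^2[K](t) = 16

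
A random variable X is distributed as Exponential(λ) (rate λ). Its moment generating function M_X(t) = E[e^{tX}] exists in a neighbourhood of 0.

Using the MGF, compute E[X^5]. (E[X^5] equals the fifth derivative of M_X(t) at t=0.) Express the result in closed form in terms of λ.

E[X^5] = M′′′′′(0) = 120/λ^5

M_X(t) = λ/(λ - t)
M′(t) = λ/(λ^2 - 2*λ*t + t^2)
M′′(t) = -2*λ/(-λ^3 + 3*λ^2*t - 3*λ*t^2 + t^3)
M′′′(t) = 6*λ/(λ^4 - 4*λ^3*t + 6*λ^2*t^2 - 4*λ*t^3 + t^4)
M′′′′(t) = -24*λ/(-λ^5 + 5*λ^4*t - 10*λ^3*t^2 + 10*λ^2*t^3 - 5*λ*t^4 + t^5)
M′′′′′(t) = 120*λ/(λ^6 - 6*λ^5*t + 15*λ^4*t^2 - 20*λ^3*t^3 + 15*λ^2*t^4 - 6*λ*t^5 + t^6)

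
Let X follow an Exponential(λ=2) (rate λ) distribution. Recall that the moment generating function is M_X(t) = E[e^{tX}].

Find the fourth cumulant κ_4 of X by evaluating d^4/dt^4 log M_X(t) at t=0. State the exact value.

κ_4 = D^4[K](0) = 3/8

M_X(t) = 2/(2 - t)
K_X(t) = log M_X(t) = -log(2 - t) + log(2)
D^4[K](t) = 6/(t^4 - 8*t^3 + 24*t^2 - 32*t + 16)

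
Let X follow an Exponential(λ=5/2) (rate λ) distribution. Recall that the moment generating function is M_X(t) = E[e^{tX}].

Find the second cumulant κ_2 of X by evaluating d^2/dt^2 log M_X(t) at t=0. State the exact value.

M_X(t) = 5/(2*(5/2 - t))
K_X(t) = log M_X(t) = -log(5/2 - t) - log(2) + log(5)
K′(t) = -2/(2*t - 5)
K′′(t) = 4/(4*t^2 - 20*t + 25)

κ_2 = K′′(0) = 4/25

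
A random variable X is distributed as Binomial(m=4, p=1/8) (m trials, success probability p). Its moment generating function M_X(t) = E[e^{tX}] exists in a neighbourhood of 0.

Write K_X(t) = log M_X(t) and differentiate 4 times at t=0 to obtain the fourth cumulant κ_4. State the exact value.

κ_4 = D^4[K](0) = 77/512

M_X(t) = (e^(t)/8 + 7/8)^4
K_X(t) = log M_X(t) = 4*log(e^(t)/8 + 7/8)
D^4[K](t) = (28*e^(3*t) - 784*e^(2*t) + 1372*e^(t))/(e^(4*t) + 28*e^(3*t) + 294*e^(2*t) + 1372*e^(t) + 2401)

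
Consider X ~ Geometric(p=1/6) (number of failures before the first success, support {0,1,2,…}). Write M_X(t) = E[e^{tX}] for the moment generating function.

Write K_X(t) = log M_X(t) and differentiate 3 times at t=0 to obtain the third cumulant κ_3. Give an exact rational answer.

M_X(t) = 1/(6*(1 - 5*e^(t)/6))
K_X(t) = log M_X(t) = -log(1 - 5*e^(t)/6) - log(6)
dK/dt = -5*e^(t)/(5*e^(t) - 6)
d^2K/dt^2 = 30*e^(t)/(25*e^(2*t) - 60*e^(t) + 36)
d^3K/dt^3 = (-150*e^(2*t) - 180*e^(t))/(125*e^(3*t) - 450*e^(2*t) + 540*e^(t) - 216)

κ_3 = d^3K/dt^3 |_{t=0} = 330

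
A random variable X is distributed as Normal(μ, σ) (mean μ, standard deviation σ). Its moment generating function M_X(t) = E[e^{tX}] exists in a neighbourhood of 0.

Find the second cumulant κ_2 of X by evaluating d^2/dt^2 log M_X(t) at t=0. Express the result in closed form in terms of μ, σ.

M_X(t) = e^(μ*t + σ^2*t^2/2)
K_X(t) = log M_X(t) = μ*t + σ^2*t^2/2
K′(t) = μ + σ^2*t
K′′(t) = σ^2

κ_2 = K′′(0) = σ^2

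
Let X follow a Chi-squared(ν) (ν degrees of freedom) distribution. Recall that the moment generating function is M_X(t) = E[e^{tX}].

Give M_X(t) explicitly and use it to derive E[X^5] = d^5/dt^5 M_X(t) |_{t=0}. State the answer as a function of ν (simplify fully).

E[X^5] = M^(5)(0) = ν*(ν^4 + 20*ν^3 + 140*ν^2 + 400*ν + 384)

M_X(t) = (1 - 2*t)^(-ν/2)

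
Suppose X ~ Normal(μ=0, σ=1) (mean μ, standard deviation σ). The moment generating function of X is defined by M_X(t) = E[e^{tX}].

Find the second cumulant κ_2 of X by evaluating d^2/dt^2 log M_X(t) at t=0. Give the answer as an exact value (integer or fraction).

M_X(t) = e^(t^2/2)
K_X(t) = log M_X(t) = t^2/2
dK/dt = t
d^2K/dt^2 = 1

κ_2 = d^2K/dt^2 |_{t=0} = 1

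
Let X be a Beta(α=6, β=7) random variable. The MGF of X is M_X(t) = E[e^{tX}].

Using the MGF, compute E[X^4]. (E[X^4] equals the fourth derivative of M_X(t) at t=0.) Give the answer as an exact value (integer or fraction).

M_X(t) = ₁F₁(6; 13; t)
M′(t) = 6*₁F₁(7; 14; t)/13
M′′(t) = 3*₁F₁(8; 15; t)/13
M′′′(t) = 8*₁F₁(9; 16; t)/65
M′′′′(t) = 9*₁F₁(10; 17; t)/130

E[X^4] = M′′′′(0) = 9/130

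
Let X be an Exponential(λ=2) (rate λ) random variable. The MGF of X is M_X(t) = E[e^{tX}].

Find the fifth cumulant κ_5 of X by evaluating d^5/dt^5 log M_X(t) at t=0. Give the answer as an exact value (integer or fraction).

κ_5 = d^5K/dt^5 |_{t=0} = 3/4

M_X(t) = 2/(2 - t)
K_X(t) = log M_X(t) = -log(2 - t) + log(2)
dK/dt = -1/(t - 2)
d^2K/dt^2 = 1/(t^2 - 4*t + 4)
d^3K/dt^3 = -2/(t^3 - 6*t^2 + 12*t - 8)
d^4K/dt^4 = 6/(t^4 - 8*t^3 + 24*t^2 - 32*t + 16)
d^5K/dt^5 = -24/(t^5 - 10*t^4 + 40*t^3 - 80*t^2 + 80*t - 32)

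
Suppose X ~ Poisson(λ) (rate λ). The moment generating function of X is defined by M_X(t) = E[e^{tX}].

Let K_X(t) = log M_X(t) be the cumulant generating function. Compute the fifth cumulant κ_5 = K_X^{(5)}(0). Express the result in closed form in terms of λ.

M_X(t) = e^(λ*(e^(t) - 1))
K_X(t) = log M_X(t) = λ*(e^(t) - 1)
D^5[K](t) = λ*e^(t)

κ_5 = D^5[K](0) = λ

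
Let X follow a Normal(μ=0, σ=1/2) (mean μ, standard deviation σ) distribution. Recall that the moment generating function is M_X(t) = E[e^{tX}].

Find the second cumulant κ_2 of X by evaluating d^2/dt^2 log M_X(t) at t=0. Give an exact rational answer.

κ_2 = D^2[K](0) = 1/4

M_X(t) = e^(t^2/8)
K_X(t) = log M_X(t) = t^2/8
D^2[K](t) = 1/4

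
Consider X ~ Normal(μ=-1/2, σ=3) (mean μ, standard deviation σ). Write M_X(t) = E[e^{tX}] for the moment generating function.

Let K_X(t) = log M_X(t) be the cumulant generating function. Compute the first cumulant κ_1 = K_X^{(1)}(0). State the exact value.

M_X(t) = e^(9*t^2/2 - t/2)
K_X(t) = log M_X(t) = 9*t^2/2 - t/2
D[K](t) = 9*t - 1/2

κ_1 = D[K](0) = -1/2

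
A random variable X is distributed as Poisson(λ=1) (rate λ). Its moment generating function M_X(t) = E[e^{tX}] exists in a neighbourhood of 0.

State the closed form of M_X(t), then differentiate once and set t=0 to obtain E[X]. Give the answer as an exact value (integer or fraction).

E[X] = D[M](0) = 1

M_X(t) = e^(e^(t) - 1)
D[M](t) = e^(-1)*e^(t)*e^(e^(t))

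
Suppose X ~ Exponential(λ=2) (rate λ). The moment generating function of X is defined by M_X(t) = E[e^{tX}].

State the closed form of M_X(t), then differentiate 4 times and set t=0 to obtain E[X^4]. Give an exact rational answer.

M_X(t) = 2/(2 - t)
M^(4)(t) = -48/(t^5 - 10*t^4 + 40*t^3 - 80*t^2 + 80*t - 32)

E[X^4] = M^(4)(0) = 3/2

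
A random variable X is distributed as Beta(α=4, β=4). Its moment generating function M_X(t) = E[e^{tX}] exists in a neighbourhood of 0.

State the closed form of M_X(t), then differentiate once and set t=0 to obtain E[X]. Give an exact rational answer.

M_X(t) = ₁F₁(4; 8; t)
D[M](t) = ₁F₁(5; 9; t)/2

E[X] = D[M](0) = 1/2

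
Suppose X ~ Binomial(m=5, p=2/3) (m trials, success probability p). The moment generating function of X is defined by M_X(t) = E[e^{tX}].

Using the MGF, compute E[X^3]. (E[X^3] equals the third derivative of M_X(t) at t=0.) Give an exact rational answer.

E[X^3] = D^3[M](0) = 430/9

M_X(t) = (2*e^(t)/3 + 1/3)^5
D^3[M](t) = 4000*e^(5*t)/243 + 5120*e^(4*t)/243 + 80*e^(3*t)/9 + 320*e^(2*t)/243 + 10*e^(t)/243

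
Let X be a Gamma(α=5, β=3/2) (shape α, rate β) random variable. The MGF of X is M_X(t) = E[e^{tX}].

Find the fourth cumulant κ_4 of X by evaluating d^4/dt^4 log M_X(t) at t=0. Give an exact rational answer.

M_X(t) = 243/(32*(3/2 - t)^5)
K_X(t) = log M_X(t) = -5*log(3/2 - t) - 5*log(2) + 5*log(3)
K^(4)(t) = 480/(16*t^4 - 96*t^3 + 216*t^2 - 216*t + 81)

κ_4 = K^(4)(0) = 160/27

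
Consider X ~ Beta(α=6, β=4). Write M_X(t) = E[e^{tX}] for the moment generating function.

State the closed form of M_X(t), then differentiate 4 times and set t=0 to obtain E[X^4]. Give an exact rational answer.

M_X(t) = ₁F₁(6; 10; t)
M^(4)(t) = 126*₁F₁(10; 14; t)/715

E[X^4] = M^(4)(0) = 126/715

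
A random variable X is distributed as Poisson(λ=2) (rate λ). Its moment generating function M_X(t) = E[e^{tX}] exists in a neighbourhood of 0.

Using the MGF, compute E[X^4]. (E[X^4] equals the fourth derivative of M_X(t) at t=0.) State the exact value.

M_X(t) = e^(2*e^(t) - 2)
dM/dt = 2*e^(-2)*e^(t)*e^(2*e^(t))
d^2M/dt^2 = (4*e^(2*t)*e^(2*e^(t)) + 2*e^(t)*e^(2*e^(t)))*e^(-2)
d^3M/dt^3 = (8*e^(3*t)*e^(2*e^(t)) + 12*e^(2*t)*e^(2*e^(t)) + 2*e^(t)*e^(2*e^(t)))*e^(-2)
d^4M/dt^4 = (16*e^(4*t)*e^(2*e^(t)) + 48*e^(3*t)*e^(2*e^(t)) + 28*e^(2*t)*e^(2*e^(t)) + 2*e^(t)*e^(2*e^(t)))*e^(-2)

E[X^4] = d^4M/dt^4 |_{t=0} = 94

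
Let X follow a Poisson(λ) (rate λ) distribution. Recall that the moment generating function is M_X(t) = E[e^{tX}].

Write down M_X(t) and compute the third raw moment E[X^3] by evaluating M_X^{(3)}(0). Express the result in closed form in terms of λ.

E[X^3] = d^3M/dt^3 |_{t=0} = λ*(λ^2 + 3*λ + 1)

M_X(t) = e^(λ*(e^(t) - 1))
dM/dt = λ*e^(-λ)*e^(t)*e^(λ*e^(t))
d^2M/dt^2 = (λ^2*e^(2*t)*e^(λ*e^(t)) + λ*e^(t)*e^(λ*e^(t)))*e^(-λ)
d^3M/dt^3 = (λ^3*e^(3*t)*e^(λ*e^(t)) + 3*λ^2*e^(2*t)*e^(λ*e^(t)) + λ*e^(t)*e^(λ*e^(t)))*e^(-λ)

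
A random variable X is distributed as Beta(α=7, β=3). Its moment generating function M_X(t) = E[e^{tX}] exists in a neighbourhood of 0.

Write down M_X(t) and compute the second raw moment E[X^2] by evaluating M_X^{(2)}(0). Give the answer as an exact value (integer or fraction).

M_X(t) = ₁F₁(7; 10; t)
dM/dt = 7*₁F₁(8; 11; t)/10
d^2M/dt^2 = 28*₁F₁(9; 12; t)/55

E[X^2] = d^2M/dt^2 |_{t=0} = 28/55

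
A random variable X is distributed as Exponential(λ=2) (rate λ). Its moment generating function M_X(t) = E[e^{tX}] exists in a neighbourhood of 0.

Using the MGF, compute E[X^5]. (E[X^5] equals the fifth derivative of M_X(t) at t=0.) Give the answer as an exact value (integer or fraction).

M_X(t) = 2/(2 - t)
dM/dt = 2/(t^2 - 4*t + 4)
d^2M/dt^2 = -4/(t^3 - 6*t^2 + 12*t - 8)
d^3M/dt^3 = 12/(t^4 - 8*t^3 + 24*t^2 - 32*t + 16)
d^4M/dt^4 = -48/(t^5 - 10*t^4 + 40*t^3 - 80*t^2 + 80*t - 32)
d^5M/dt^5 = 240/(t^6 - 12*t^5 + 60*t^4 - 160*t^3 + 240*t^2 - 192*t + 64)

E[X^5] = d^5M/dt^5 |_{t=0} = 15/4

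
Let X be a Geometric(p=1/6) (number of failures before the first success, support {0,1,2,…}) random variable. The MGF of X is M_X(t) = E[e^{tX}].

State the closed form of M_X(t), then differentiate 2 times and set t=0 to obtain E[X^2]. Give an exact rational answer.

E[X^2] = d^2M/dt^2 |_{t=0} = 55

M_X(t) = 1/(6*(1 - 5*e^(t)/6))
dM/dt = 5*e^(t)/(25*e^(2*t) - 60*e^(t) + 36)
d^2M/dt^2 = (-25*e^(2*t) - 30*e^(t))/(125*e^(3*t) - 450*e^(2*t) + 540*e^(t) - 216)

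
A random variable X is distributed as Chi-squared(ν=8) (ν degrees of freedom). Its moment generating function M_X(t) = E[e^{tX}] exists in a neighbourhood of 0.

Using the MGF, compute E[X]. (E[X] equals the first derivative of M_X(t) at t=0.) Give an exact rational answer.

E[X] = D[M](0) = 8

M_X(t) = (1 - 2*t)^(-4)
D[M](t) = -8/(32*t^5 - 80*t^4 + 80*t^3 - 40*t^2 + 10*t - 1)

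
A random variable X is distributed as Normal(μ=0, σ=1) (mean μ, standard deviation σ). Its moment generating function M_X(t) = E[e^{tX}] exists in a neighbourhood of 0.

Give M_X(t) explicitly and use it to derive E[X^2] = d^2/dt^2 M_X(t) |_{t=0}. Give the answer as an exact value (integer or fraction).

M_X(t) = e^(t^2/2)
D^2[M](t) = t^2*e^(t^2/2) + e^(t^2/2)

E[X^2] = D^2[M](0) = 1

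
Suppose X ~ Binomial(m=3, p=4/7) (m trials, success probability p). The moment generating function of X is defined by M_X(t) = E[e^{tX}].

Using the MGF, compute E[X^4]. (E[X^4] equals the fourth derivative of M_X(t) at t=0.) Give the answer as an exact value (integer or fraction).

E[X^4] = M^(4)(0) = 7596/343

M_X(t) = (4*e^(t)/7 + 3/7)^3
M^(4)(t) = 5184*e^(3*t)/343 + 2304*e^(2*t)/343 + 108*e^(t)/343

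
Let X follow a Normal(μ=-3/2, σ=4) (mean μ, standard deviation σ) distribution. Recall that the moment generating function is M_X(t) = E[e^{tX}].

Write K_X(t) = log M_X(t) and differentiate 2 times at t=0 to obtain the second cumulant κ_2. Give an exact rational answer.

κ_2 = D^2[K](0) = 16

M_X(t) = e^(8*t^2 - 3*t/2)
K_X(t) = log M_X(t) = 8*t^2 - 3*t/2
D^2[K](t) = 16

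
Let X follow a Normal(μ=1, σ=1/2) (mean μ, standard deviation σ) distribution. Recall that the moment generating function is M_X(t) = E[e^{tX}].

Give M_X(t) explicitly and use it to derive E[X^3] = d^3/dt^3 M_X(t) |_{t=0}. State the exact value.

M_X(t) = e^(t^2/8 + t)
D^3[M](t) = t^3*e^(t)*e^(t^2/8)/64 + 3*t^2*e^(t)*e^(t^2/8)/16 + 15*t*e^(t)*e^(t^2/8)/16 + 7*e^(t)*e^(t^2/8)/4

E[X^3] = D^3[M](0) = 7/4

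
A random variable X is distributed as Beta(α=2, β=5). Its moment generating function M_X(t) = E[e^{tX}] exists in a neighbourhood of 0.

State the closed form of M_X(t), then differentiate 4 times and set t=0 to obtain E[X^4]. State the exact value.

M_X(t) = ₁F₁(2; 7; t)
M′(t) = 2*₁F₁(3; 8; t)/7
M′′(t) = 3*₁F₁(4; 9; t)/28
M′′′(t) = ₁F₁(5; 10; t)/21
M′′′′(t) = ₁F₁(6; 11; t)/42

E[X^4] = M′′′′(0) = 1/42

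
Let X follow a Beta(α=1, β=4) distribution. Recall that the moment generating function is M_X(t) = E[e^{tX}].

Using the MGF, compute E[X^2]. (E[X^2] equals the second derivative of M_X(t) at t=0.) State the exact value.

E[X^2] = D^2[M](0) = 1/15

M_X(t) = ₁F₁(1; 5; t)
D^2[M](t) = ₁F₁(3; 7; t)/15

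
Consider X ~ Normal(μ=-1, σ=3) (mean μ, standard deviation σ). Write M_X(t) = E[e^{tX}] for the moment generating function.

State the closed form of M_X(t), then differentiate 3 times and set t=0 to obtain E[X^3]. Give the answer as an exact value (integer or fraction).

E[X^3] = D^3[M](0) = -28

M_X(t) = e^(9*t^2/2 - t)
D^3[M](t) = (729*t^3*e^(9*t^2/2) - 243*t^2*e^(9*t^2/2) + 270*t*e^(9*t^2/2) - 28*e^(9*t^2/2))*e^(-t)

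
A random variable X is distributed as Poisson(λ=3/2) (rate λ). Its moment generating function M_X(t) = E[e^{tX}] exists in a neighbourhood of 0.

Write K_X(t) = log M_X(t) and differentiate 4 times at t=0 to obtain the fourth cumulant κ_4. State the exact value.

κ_4 = D^4[K](0) = 3/2

M_X(t) = e^(3*e^(t)/2 - 3/2)
K_X(t) = log M_X(t) = 3*e^(t)/2 - 3/2
D^4[K](t) = 3*e^(t)/2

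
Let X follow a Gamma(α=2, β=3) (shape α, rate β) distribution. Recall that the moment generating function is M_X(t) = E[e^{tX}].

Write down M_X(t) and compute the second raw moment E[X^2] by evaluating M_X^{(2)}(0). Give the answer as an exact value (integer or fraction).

E[X^2] = D^2[M](0) = 2/3

M_X(t) = 9/(3 - t)^2
D^2[M](t) = 54/(t^4 - 12*t^3 + 54*t^2 - 108*t + 81)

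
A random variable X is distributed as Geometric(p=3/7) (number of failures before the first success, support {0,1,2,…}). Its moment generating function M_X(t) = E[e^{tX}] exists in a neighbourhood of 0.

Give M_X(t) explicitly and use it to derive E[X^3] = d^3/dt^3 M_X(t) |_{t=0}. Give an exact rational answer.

M_X(t) = 3/(7*(1 - 4*e^(t)/7))
D^3[M](t) = (192*e^(3*t) + 1344*e^(2*t) + 588*e^(t))/(256*e^(4*t) - 1792*e^(3*t) + 4704*e^(2*t) - 5488*e^(t) + 2401)

E[X^3] = D^3[M](0) = 236/9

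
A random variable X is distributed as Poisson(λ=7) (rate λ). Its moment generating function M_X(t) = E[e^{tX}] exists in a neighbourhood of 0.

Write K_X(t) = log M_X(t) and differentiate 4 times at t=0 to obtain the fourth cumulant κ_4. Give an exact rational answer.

κ_4 = K′′′′(0) = 7

M_X(t) = e^(7*e^(t) - 7)
K_X(t) = log M_X(t) = 7*e^(t) - 7
K′(t) = 7*e^(t)
K′′(t) = 7*e^(t)
K′′′(t) = 7*e^(t)
K′′′′(t) = 7*e^(t)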